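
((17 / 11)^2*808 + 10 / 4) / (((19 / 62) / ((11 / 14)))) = 14496499 / 2926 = 4954.37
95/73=1.30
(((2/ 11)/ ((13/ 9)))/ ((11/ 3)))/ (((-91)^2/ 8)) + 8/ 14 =0.57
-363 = -363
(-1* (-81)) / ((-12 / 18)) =-243 / 2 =-121.50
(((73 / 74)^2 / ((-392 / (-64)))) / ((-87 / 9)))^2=1022336676 / 3784382731801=0.00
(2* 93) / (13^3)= 186 / 2197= 0.08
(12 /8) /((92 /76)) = 57 /46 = 1.24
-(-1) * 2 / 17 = 2 / 17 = 0.12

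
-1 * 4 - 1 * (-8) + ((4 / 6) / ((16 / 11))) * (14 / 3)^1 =221 / 36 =6.14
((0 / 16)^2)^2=0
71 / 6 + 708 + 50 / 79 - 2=340553 / 474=718.47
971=971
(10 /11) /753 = 0.00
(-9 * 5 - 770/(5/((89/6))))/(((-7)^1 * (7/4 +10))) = 27952/987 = 28.32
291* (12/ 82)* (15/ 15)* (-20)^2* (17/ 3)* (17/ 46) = 33639600/ 943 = 35672.96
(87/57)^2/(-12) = -841/4332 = -0.19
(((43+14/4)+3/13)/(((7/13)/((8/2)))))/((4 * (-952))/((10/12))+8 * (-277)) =-6075/118748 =-0.05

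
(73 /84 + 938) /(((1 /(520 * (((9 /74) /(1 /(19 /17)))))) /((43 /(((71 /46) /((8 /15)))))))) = 308246060720 /312613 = 986030.85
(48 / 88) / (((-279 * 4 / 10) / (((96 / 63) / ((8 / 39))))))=-260 / 7161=-0.04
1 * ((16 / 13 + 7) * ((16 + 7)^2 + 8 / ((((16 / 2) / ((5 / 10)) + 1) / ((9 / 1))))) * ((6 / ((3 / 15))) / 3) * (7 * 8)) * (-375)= -203690550000 / 221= -921676696.83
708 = 708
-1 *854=-854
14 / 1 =14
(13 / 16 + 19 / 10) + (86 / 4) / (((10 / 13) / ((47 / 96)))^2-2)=340039003 / 6998320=48.59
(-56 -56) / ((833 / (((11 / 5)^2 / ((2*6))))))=-484 / 8925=-0.05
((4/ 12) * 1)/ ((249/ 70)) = 70/ 747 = 0.09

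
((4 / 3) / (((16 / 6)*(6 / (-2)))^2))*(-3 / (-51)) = 1 / 816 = 0.00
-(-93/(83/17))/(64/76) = 30039/1328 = 22.62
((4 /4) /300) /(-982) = -1 /294600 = -0.00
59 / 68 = 0.87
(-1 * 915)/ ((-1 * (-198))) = -305/ 66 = -4.62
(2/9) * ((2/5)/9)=0.01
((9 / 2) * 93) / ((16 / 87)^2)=12373.54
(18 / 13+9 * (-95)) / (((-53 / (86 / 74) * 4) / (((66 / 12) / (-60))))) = -1749627 / 4078880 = -0.43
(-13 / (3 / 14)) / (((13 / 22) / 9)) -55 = -979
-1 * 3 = -3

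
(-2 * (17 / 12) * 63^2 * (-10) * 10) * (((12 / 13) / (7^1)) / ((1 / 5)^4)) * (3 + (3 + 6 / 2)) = 834144230.77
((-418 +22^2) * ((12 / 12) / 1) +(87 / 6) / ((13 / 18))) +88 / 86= 48689 / 559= 87.10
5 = 5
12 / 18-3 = -7 / 3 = -2.33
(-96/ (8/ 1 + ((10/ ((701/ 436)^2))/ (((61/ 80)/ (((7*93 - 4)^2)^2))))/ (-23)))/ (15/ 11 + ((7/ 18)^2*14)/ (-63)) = 132686018410968/ 71056091786640601618007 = 0.00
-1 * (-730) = 730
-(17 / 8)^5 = -1419857 / 32768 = -43.33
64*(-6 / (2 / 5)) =-960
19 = 19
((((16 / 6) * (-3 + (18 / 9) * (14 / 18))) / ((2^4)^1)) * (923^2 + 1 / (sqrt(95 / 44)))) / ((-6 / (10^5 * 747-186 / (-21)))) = 3398850403 * sqrt(1045) / 53865 + 2895579224977387 / 1134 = 2553422873094.34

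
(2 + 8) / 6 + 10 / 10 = 8 / 3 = 2.67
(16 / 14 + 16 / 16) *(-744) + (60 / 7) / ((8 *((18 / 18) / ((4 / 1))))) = -1590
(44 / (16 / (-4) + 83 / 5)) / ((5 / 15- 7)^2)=0.08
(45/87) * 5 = 75/29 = 2.59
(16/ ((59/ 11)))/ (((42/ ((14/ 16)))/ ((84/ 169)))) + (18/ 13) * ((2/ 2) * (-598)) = -8255680/ 9971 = -827.97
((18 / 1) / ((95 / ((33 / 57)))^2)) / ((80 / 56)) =7623 / 16290125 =0.00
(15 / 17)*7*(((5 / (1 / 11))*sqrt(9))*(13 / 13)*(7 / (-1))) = -121275 / 17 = -7133.82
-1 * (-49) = 49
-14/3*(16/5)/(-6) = 112/45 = 2.49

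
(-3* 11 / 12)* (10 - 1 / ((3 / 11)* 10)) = -3179 / 120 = -26.49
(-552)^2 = 304704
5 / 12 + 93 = 1121 / 12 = 93.42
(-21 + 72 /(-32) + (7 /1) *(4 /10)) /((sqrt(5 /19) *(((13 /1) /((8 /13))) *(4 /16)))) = -3272 *sqrt(95) /4225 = -7.55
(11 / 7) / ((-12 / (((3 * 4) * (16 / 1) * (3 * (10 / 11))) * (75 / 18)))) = -2000 / 7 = -285.71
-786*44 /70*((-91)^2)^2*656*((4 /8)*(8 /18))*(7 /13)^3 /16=-722885339176 /15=-48192355945.07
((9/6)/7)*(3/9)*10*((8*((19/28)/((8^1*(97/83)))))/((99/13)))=102505/1882188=0.05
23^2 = 529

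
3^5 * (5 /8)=1215 /8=151.88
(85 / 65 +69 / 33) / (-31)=-486 / 4433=-0.11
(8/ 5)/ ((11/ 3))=24/ 55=0.44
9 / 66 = 3 / 22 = 0.14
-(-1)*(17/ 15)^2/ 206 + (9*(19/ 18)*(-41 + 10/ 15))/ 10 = -3551377/ 92700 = -38.31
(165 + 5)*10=1700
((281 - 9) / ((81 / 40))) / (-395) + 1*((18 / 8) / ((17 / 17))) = 48887 / 25596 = 1.91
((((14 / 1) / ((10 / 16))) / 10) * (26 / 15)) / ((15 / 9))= 1456 / 625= 2.33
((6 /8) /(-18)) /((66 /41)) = -41 /1584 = -0.03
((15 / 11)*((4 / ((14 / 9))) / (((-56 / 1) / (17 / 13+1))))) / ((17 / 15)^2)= -455625 / 4050046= -0.11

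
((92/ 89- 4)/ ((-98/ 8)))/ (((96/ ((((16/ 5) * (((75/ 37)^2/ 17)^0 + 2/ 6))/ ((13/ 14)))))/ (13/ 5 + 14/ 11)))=9088/ 202475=0.04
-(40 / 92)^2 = -100 / 529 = -0.19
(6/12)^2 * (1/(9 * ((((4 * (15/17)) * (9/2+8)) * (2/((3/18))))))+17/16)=172159/648000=0.27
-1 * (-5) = 5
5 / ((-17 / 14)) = -70 / 17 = -4.12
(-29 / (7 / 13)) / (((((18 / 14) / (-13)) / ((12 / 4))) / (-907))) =-4445207 / 3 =-1481735.67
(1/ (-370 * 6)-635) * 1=-1409701/ 2220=-635.00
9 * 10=90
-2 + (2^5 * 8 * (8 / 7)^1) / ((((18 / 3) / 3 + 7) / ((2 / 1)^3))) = 16258 / 63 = 258.06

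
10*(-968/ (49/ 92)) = -890560/ 49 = -18174.69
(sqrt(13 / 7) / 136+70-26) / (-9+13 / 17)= -187 / 35-sqrt(91) / 7840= -5.34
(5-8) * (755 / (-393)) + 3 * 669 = 263672 / 131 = 2012.76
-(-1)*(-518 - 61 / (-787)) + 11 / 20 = -8143443 / 15740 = -517.37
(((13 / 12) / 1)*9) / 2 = 39 / 8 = 4.88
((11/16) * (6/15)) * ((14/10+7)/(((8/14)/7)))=11319/400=28.30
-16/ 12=-4/ 3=-1.33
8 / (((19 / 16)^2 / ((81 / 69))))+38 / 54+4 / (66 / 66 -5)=1426568 / 224181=6.36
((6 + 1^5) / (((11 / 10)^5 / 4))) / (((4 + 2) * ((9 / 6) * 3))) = 2800000 / 4348377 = 0.64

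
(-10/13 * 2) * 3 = -60/13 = -4.62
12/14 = 6/7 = 0.86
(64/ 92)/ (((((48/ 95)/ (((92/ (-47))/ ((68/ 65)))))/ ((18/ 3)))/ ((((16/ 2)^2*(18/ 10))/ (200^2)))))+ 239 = 23865679/ 99875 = 238.96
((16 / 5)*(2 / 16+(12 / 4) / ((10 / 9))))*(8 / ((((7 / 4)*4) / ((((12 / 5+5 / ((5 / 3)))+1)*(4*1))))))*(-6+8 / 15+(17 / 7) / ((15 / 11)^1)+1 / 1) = -21753856 / 30625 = -710.33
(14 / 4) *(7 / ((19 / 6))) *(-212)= -31164 / 19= -1640.21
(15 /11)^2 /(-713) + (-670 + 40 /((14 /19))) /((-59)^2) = -0.18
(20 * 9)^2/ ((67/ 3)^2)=291600/ 4489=64.96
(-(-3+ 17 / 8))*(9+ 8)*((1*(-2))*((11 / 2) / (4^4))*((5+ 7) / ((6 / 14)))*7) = -64141 / 512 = -125.28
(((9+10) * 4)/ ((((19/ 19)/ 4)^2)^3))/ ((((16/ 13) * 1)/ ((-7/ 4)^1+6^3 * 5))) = 272719616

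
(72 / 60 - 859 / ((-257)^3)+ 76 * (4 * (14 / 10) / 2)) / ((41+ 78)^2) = 3632563761 / 240377211473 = 0.02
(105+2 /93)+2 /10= 48928 /465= 105.22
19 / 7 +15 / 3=54 / 7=7.71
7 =7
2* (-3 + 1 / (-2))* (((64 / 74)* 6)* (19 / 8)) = -3192 / 37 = -86.27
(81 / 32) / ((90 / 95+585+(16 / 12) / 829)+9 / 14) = 26792451 / 6208882160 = 0.00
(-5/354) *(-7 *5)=175/354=0.49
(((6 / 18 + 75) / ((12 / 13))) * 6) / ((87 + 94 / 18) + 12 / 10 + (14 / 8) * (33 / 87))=2556060 / 491129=5.20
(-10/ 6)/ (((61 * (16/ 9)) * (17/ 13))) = -195/ 16592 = -0.01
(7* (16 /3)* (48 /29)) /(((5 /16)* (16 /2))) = 3584 /145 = 24.72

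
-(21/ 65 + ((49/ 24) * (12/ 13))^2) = -13097/ 3380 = -3.87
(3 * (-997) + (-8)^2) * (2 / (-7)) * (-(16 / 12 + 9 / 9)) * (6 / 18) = -5854 / 9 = -650.44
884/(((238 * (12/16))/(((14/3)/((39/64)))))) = 1024/27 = 37.93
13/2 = 6.50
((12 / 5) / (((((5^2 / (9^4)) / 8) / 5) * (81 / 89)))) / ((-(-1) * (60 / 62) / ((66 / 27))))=8740512 / 125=69924.10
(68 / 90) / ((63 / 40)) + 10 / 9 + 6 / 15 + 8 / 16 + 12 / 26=217619 / 73710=2.95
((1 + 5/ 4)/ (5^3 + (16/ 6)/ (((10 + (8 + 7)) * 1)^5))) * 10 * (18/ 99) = 1318359375/ 40283203213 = 0.03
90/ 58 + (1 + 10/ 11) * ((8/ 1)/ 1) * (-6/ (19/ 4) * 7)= -809091/ 6061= -133.49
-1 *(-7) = 7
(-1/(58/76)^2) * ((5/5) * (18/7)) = -4.42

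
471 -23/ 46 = 941/ 2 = 470.50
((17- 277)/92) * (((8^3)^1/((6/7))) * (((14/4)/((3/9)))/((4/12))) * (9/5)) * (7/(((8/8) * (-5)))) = 15410304/115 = 134002.64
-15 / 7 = -2.14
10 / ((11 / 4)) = 40 / 11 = 3.64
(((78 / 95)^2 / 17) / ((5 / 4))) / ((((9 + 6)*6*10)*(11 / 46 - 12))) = -31096 / 10375365625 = -0.00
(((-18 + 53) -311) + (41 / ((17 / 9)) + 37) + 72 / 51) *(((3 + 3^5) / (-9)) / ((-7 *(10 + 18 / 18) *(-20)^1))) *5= 75235 / 3927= 19.16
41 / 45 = 0.91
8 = 8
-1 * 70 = -70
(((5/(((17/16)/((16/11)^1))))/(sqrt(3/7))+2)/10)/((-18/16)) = -1024 * sqrt(21)/5049 -8/45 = -1.11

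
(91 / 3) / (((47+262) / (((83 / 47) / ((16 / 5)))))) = 37765 / 697104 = 0.05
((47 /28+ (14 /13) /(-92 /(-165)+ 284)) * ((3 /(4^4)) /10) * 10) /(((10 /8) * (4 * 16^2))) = 2695533 /175007006720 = 0.00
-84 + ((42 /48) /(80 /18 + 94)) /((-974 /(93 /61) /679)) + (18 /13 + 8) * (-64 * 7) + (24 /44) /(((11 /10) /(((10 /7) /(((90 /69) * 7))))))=-139192662383665081 /32459161999264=-4288.24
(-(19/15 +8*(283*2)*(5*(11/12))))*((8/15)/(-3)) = 276728/75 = 3689.71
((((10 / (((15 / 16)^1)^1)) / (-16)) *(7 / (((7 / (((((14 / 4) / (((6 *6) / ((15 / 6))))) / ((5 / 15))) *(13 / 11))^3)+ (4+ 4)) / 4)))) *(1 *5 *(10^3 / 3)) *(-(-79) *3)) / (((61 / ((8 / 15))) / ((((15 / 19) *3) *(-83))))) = 24705825235000000 / 36921531671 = 669144.10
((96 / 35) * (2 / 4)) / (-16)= -3 / 35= -0.09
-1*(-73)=73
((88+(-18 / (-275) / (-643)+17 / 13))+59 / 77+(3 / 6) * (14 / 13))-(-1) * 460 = 805449417 / 1462825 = 550.61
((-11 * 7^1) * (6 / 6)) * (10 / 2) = -385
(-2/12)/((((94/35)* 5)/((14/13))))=-49/3666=-0.01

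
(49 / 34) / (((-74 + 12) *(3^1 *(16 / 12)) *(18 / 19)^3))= -336091 / 49175424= -0.01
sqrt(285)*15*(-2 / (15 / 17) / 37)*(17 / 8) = -289*sqrt(285) / 148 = -32.97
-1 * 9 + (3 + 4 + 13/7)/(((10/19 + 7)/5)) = -3119/1001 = -3.12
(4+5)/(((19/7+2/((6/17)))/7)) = 1323/176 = 7.52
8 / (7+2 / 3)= 24 / 23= 1.04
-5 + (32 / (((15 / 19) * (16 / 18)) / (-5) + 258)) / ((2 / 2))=-35833 / 7349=-4.88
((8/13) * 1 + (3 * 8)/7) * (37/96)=851/546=1.56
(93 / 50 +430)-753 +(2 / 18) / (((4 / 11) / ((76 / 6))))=-214157 / 675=-317.27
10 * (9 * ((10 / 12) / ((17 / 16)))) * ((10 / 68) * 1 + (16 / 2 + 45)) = 3751.56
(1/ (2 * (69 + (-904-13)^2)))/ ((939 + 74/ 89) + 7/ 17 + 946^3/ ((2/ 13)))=1513/ 14003289587348054080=0.00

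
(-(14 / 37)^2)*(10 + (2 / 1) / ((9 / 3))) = -6272 / 4107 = -1.53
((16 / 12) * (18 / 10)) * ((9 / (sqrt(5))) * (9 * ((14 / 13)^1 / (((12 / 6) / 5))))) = 6804 * sqrt(5) / 65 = 234.06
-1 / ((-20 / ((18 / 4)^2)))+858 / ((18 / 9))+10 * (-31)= 9601 / 80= 120.01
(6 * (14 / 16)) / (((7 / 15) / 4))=45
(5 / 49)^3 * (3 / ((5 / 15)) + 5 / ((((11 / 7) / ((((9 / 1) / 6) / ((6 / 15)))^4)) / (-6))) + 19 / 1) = -94217875 / 23664256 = -3.98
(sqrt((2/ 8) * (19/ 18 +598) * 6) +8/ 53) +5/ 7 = 321/ 371 +sqrt(32349)/ 6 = 30.84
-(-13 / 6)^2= -169 / 36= -4.69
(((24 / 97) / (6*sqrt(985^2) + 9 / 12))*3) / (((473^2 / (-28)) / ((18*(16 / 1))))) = -258048 / 57010400051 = -0.00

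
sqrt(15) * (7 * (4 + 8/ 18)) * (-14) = -3920 * sqrt(15)/ 9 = -1686.90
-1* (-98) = 98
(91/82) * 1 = 91/82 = 1.11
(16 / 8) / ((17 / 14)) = 28 / 17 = 1.65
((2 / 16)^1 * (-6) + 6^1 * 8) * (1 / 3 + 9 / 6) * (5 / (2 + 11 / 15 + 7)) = 51975 / 1168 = 44.50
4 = 4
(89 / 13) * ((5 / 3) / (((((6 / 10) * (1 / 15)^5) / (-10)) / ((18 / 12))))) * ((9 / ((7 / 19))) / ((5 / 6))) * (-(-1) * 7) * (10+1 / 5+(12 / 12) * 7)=-9938958187500 / 13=-764535245192.31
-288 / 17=-16.94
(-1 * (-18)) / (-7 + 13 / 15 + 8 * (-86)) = -135 / 5206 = -0.03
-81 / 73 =-1.11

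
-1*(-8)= 8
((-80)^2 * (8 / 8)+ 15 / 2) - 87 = 12641 / 2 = 6320.50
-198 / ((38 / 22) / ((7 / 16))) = -7623 / 152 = -50.15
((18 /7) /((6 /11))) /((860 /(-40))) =-66 /301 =-0.22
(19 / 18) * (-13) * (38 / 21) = -24.83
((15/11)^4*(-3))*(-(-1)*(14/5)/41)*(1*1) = -425250/600281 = -0.71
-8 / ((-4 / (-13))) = -26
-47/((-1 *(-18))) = -47/18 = -2.61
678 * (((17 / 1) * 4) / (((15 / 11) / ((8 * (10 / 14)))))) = 1352384 / 7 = 193197.71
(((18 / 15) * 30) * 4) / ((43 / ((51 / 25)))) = 7344 / 1075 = 6.83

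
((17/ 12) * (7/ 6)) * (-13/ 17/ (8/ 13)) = -1183/ 576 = -2.05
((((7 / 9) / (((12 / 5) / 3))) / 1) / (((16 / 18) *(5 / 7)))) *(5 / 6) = 245 / 192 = 1.28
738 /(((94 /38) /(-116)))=-1626552 /47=-34607.49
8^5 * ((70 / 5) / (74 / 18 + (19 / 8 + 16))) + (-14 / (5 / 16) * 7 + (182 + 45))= 164449693 / 8095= 20314.97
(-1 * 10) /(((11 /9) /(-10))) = 900 /11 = 81.82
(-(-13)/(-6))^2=169/36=4.69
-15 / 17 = -0.88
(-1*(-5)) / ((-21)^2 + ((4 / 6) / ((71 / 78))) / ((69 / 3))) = 1633 / 144041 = 0.01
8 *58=464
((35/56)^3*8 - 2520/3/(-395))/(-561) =-20627/2836416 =-0.01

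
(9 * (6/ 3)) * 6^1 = 108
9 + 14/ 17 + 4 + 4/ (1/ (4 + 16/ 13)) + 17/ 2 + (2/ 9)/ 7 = 1205129/ 27846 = 43.28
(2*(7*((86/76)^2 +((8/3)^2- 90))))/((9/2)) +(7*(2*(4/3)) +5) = -6732044/29241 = -230.23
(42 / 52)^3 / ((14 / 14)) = 9261 / 17576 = 0.53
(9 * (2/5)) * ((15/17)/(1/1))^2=810/289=2.80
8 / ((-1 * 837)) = -8 / 837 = -0.01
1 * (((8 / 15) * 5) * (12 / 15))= 32 / 15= 2.13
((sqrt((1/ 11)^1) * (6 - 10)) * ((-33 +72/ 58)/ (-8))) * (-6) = 2763 * sqrt(11)/ 319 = 28.73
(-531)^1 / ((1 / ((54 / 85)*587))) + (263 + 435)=-16772308 / 85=-197321.27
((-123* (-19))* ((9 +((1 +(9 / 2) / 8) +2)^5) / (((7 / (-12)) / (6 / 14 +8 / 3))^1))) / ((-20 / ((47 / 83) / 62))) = 872635721128587 / 264402632704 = 3300.40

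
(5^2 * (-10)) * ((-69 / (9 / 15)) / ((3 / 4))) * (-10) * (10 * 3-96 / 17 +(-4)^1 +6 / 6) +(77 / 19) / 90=-237946498691 / 29070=-8185294.07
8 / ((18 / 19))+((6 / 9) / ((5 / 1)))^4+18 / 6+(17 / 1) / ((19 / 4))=15.02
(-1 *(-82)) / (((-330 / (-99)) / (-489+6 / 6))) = -60024 / 5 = -12004.80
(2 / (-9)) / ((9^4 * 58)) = -1 / 1712421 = -0.00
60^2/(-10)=-360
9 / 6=3 / 2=1.50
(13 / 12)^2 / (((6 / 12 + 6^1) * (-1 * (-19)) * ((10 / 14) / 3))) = 91 / 2280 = 0.04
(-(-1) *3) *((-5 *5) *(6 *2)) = -900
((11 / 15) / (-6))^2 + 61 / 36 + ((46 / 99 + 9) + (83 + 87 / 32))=69065173 / 712800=96.89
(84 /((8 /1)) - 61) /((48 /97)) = -102.05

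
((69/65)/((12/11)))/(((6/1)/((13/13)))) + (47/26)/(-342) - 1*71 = -6299369/88920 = -70.84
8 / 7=1.14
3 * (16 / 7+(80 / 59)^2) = 301488 / 24367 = 12.37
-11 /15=-0.73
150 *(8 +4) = 1800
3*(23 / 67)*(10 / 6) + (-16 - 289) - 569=-58443 / 67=-872.28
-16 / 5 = -3.20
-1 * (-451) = 451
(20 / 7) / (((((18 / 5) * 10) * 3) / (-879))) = -1465 / 63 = -23.25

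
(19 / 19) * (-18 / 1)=-18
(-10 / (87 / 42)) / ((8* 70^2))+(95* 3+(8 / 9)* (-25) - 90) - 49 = 9045671 / 73080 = 123.78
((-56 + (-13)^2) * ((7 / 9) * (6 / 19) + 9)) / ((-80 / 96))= -119102 / 95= -1253.71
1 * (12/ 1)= 12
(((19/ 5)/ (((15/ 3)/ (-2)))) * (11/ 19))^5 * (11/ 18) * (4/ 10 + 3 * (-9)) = 3769881808/ 439453125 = 8.58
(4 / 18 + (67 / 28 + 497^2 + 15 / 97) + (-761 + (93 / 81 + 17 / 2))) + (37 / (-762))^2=72817471848220 / 295692957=246260.42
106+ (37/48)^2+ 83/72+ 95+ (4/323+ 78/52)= 204.26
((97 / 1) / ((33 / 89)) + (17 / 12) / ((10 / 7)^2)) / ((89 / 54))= 31161267 / 195800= 159.15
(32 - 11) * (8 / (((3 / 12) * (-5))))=-672 / 5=-134.40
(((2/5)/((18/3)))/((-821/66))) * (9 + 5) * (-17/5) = 5236/20525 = 0.26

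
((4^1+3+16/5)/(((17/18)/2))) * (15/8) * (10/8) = 405/8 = 50.62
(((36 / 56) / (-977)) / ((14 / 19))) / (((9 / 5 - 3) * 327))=95 / 41745256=0.00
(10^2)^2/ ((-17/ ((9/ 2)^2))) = -202500/ 17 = -11911.76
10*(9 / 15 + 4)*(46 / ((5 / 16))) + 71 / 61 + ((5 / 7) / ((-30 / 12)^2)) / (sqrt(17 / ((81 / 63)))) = 6772.40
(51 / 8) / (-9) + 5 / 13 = -101 / 312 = -0.32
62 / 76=31 / 38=0.82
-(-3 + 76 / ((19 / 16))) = -61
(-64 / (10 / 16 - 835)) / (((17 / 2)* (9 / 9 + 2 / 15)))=1024 / 128605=0.01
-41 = -41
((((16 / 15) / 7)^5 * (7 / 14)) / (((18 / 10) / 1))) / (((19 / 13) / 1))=6815744 / 436488294375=0.00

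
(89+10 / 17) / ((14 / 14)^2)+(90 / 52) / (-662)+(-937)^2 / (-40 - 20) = -31915556827 / 2194530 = -14543.23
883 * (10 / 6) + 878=7049 / 3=2349.67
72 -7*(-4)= 100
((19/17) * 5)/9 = 95/153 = 0.62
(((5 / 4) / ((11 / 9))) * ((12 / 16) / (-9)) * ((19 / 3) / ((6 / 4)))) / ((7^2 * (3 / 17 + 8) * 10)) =-323 / 3596208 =-0.00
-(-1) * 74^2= 5476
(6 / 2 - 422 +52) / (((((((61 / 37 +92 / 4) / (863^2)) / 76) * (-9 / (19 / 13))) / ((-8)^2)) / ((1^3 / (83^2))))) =3074418348304 / 2418039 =1271451.10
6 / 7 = 0.86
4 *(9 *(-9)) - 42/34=-5529/17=-325.24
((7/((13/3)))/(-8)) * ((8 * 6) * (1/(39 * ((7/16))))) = -96/169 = -0.57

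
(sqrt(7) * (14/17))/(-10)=-7 * sqrt(7)/85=-0.22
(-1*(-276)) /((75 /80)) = 1472 /5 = 294.40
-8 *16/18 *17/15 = -1088/135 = -8.06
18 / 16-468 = -3735 / 8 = -466.88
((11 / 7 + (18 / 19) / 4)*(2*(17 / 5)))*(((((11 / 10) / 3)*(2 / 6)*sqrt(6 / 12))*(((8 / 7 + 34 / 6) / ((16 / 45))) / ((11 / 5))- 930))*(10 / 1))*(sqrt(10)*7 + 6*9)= -745411.02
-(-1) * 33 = 33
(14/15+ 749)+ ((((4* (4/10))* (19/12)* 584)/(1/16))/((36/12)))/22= 548753/495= 1108.59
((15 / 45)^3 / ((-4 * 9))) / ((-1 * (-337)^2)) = 1 / 110389068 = 0.00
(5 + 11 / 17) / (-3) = -1.88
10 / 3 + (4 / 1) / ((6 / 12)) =11.33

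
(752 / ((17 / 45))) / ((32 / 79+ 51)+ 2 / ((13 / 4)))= 6950736 / 181645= 38.27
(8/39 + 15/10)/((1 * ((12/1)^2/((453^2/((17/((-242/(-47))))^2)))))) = 44399315653/199181112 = 222.91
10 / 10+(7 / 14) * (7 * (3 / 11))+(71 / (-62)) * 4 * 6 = -17411 / 682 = -25.53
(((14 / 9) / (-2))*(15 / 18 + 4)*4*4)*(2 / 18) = -1624 / 243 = -6.68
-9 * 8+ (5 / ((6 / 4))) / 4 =-71.17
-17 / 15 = -1.13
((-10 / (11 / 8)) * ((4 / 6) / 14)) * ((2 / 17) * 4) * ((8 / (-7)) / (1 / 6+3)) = 10240 / 174097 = 0.06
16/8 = 2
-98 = -98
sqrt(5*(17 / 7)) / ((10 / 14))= sqrt(595) / 5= 4.88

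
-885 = -885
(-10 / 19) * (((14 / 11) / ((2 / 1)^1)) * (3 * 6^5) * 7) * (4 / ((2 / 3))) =-68584320 / 209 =-328154.64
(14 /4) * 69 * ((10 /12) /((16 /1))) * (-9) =-7245 /64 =-113.20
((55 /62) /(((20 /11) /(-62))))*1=-121 /4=-30.25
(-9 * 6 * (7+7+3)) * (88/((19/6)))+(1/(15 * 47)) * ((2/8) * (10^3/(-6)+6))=-2050302499/80370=-25510.79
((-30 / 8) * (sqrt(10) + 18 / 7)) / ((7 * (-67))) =135 / 6566 + 15 * sqrt(10) / 1876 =0.05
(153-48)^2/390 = 735/26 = 28.27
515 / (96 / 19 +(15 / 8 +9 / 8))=9785 / 153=63.95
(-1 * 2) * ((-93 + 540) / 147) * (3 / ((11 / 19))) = -16986 / 539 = -31.51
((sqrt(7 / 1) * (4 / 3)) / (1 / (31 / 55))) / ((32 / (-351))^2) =1273077 * sqrt(7) / 14080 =239.22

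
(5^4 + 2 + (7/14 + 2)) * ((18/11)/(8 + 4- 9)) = 3777/11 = 343.36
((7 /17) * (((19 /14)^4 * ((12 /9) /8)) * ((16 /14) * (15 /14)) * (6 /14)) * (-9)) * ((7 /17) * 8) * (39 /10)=-137228013 /9714446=-14.13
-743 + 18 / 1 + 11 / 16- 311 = -16565 / 16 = -1035.31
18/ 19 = 0.95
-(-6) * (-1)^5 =-6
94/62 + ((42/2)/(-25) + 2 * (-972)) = -1506076/775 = -1943.32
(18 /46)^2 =81 /529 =0.15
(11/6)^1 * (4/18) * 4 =44/27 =1.63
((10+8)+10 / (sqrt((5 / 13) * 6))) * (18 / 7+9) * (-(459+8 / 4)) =-672138 / 7- 12447 * sqrt(390) / 7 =-131135.22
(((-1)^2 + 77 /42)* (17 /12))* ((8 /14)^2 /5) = 578 /2205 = 0.26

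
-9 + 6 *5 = 21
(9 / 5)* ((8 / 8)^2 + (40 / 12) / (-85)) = 147 / 85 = 1.73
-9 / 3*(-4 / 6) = 2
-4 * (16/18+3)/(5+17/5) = -50/27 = -1.85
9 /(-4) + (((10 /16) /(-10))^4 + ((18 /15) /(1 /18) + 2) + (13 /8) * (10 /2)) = 9658373 /327680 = 29.48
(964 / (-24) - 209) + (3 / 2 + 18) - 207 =-1310 / 3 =-436.67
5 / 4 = 1.25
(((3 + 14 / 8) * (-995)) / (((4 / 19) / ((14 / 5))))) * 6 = -1508619 / 4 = -377154.75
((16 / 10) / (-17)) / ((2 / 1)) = -4 / 85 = -0.05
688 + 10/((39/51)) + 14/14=9127/13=702.08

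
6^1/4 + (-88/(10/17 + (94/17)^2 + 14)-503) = -3285505/6526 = -503.45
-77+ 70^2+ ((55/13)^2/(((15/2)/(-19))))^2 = 1768287427/257049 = 6879.18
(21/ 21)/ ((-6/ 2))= -1/ 3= -0.33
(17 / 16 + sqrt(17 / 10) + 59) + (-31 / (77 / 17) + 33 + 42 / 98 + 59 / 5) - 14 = 85.75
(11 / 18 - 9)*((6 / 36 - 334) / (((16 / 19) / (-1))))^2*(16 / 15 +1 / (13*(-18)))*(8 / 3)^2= -271842387890557 / 27293760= -9959873.17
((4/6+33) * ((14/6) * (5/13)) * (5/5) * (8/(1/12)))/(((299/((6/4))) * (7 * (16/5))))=2525/3887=0.65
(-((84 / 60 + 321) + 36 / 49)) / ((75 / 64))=-5066752 / 18375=-275.74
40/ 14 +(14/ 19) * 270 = 26840/ 133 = 201.80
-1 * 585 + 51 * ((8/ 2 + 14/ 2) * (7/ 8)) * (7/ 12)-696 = -31829/ 32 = -994.66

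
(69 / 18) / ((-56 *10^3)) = -23 / 336000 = -0.00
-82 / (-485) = 82 / 485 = 0.17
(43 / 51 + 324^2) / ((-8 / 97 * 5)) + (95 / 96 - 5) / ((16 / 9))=-33236802877 / 130560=-254571.10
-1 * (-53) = 53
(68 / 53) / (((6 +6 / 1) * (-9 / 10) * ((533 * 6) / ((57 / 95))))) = -17 / 762723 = -0.00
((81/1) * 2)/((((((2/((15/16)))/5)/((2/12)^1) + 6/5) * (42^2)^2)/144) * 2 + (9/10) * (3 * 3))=900/902821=0.00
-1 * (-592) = 592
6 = 6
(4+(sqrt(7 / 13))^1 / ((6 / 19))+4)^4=2468404 * sqrt(91) / 4563+1357640257 / 219024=11359.03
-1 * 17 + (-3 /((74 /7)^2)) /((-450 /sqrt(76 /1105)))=-17.00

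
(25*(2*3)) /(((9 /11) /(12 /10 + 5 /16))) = 6655 /24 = 277.29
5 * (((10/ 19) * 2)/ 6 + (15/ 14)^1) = 4975/ 798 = 6.23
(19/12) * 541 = 10279/12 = 856.58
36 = 36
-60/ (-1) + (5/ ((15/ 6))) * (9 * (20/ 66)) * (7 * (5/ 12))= 835/ 11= 75.91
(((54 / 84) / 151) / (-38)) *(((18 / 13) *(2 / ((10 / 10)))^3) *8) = -2592 / 261079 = -0.01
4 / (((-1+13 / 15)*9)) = -10 / 3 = -3.33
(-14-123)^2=18769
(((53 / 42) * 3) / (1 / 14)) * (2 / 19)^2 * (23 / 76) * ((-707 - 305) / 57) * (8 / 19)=-9869024 / 7428297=-1.33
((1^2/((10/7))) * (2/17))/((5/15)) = 21/85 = 0.25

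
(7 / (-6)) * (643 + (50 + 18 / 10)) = -4053 / 5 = -810.60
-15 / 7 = -2.14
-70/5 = -14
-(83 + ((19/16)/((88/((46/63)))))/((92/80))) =-920399/11088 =-83.01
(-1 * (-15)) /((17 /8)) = 120 /17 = 7.06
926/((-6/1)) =-463/3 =-154.33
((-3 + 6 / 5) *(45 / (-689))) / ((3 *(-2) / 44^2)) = -26136 / 689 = -37.93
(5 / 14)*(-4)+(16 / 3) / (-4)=-58 / 21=-2.76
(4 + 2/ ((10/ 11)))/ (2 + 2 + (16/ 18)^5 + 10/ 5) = 1830519/ 1935310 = 0.95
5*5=25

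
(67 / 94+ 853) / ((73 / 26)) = 1043237 / 3431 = 304.06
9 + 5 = 14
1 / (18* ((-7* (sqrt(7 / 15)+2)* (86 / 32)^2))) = -0.00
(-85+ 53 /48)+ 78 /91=-27901 /336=-83.04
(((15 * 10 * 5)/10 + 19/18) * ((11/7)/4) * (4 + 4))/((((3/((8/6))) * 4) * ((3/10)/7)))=150590/243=619.71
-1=-1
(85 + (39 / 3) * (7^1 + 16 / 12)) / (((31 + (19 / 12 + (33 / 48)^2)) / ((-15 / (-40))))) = 55680 / 25387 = 2.19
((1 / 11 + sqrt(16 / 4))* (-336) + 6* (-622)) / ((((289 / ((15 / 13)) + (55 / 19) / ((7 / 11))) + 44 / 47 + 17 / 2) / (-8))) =73181707200 / 545518919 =134.15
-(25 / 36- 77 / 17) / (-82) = -0.05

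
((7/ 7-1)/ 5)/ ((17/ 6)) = 0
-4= -4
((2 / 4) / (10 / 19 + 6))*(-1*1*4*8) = -76 / 31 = -2.45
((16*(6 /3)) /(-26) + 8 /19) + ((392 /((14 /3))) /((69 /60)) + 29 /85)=35045349 /482885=72.57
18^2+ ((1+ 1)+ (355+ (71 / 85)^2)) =681.70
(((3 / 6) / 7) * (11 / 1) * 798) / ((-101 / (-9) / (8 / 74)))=6.04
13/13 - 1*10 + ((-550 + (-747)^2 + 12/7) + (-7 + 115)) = 3902918/7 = 557559.71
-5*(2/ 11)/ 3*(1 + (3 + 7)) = -10/ 3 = -3.33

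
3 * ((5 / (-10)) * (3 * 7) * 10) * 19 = -5985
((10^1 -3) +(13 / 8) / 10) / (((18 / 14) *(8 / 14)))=9359 / 960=9.75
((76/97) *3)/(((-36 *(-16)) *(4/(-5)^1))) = -95/18624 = -0.01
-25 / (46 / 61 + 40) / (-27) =1525 / 67122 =0.02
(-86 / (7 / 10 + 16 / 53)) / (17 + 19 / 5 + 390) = -113950 / 545337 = -0.21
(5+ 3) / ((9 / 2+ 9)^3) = 64 / 19683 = 0.00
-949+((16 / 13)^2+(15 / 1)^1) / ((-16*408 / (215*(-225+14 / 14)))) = -28517269 / 34476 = -827.16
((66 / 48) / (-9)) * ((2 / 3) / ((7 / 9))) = -0.13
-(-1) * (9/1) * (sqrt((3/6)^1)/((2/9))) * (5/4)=405 * sqrt(2)/16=35.80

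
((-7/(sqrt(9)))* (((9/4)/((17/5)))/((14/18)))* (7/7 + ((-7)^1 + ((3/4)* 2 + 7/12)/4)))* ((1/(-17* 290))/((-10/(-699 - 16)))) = -338481/2145536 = -0.16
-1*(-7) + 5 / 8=61 / 8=7.62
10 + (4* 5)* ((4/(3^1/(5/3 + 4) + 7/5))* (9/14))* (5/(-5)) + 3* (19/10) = -31441/2870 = -10.96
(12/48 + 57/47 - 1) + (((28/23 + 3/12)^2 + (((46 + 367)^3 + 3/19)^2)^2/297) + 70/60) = 1276699064661539934460225404120604814952539/15397292701296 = 82917113380203479246678330000.00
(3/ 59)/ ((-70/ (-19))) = 57/ 4130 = 0.01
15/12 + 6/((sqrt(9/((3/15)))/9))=5/4 + 18 * sqrt(5)/5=9.30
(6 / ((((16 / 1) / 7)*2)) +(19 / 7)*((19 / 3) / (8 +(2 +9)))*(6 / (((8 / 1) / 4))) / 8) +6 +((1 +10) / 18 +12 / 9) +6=15721 / 1008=15.60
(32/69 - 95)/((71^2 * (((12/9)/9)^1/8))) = -117414/115943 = -1.01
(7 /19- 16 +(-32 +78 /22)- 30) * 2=-30968 /209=-148.17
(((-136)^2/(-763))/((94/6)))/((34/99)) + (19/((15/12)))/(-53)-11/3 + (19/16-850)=-391045974523/456151920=-857.27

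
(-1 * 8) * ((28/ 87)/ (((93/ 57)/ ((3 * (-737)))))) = 3136672/ 899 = 3489.07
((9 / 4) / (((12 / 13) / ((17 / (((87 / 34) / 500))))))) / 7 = 469625 / 406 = 1156.71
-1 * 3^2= -9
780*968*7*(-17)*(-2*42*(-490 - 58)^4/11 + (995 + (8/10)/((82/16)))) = 61876502199810126511.61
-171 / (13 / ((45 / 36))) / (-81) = 95 / 468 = 0.20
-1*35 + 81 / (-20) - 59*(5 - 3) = -3141 / 20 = -157.05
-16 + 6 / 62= -493 / 31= -15.90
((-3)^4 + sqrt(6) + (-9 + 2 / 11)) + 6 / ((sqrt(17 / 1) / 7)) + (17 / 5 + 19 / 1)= sqrt(6) + 42*sqrt(17) / 17 + 5202 / 55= 107.22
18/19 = 0.95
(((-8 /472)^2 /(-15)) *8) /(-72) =1 /469935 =0.00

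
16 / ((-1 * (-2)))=8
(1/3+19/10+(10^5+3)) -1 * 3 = 3000067/30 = 100002.23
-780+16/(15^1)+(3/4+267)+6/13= -398363/780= -510.72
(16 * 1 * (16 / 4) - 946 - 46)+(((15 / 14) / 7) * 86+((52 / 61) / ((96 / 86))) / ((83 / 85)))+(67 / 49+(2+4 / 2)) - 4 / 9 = -8119575839 / 8931132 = -909.13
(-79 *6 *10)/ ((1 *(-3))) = 1580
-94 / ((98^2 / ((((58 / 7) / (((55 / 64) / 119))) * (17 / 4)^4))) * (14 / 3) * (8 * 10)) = -5805795273 / 591606400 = -9.81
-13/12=-1.08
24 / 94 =12 / 47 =0.26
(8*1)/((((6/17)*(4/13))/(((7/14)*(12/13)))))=34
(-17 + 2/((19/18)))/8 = -287/152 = -1.89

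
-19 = -19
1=1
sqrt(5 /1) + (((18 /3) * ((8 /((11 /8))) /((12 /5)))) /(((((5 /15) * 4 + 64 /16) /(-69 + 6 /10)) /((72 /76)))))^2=sqrt(5) + 3779136 /121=31234.76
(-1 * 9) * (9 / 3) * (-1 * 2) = 54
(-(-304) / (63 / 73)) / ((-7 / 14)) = -44384 / 63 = -704.51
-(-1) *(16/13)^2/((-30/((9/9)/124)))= -32/78585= -0.00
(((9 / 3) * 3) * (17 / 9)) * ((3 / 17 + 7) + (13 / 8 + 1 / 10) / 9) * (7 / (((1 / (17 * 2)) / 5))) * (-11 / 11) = -1788689 / 12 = -149057.42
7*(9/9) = 7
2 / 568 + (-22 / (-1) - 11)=3125 / 284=11.00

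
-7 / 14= -0.50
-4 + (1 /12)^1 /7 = -335 /84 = -3.99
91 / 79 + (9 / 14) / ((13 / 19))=30071 / 14378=2.09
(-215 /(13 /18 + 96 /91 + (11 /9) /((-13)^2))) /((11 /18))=-82407780 /417967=-197.16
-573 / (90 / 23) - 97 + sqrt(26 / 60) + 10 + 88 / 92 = -160409 / 690 + sqrt(390) / 30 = -231.82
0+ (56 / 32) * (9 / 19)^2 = 567 / 1444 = 0.39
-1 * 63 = -63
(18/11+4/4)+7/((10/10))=106/11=9.64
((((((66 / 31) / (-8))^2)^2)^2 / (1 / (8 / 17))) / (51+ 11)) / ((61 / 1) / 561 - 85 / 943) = 43766029791041679 / 4261691438148506386432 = 0.00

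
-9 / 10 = -0.90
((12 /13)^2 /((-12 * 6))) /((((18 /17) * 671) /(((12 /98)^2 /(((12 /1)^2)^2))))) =-17 /1411452858816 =-0.00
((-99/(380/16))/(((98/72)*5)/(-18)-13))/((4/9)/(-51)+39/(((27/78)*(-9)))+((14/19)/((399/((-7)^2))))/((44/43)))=-49233324096/1965441271505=-0.03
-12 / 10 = -6 / 5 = -1.20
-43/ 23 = -1.87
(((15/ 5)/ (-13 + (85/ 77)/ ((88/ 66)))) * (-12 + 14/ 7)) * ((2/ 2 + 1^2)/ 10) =1848/ 3749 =0.49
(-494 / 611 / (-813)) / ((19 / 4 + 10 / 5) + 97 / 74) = 5624 / 45585723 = 0.00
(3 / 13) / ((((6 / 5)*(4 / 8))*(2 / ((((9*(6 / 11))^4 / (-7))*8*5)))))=-850305600 / 1332331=-638.21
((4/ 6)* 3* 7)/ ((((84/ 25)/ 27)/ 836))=94050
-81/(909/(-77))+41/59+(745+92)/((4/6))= 1263.06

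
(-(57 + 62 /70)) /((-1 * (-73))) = -2026 /2555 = -0.79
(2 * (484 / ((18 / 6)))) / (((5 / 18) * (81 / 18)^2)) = 7744 / 135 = 57.36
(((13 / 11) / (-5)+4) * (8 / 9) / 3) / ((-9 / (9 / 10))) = -92 / 825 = -0.11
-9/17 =-0.53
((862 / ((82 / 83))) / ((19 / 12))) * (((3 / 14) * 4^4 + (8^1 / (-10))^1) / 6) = 135365032 / 27265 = 4964.79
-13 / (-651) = 13 / 651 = 0.02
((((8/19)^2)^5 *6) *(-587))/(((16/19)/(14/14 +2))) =-709072257024/322687697779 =-2.20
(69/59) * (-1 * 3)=-207/59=-3.51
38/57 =0.67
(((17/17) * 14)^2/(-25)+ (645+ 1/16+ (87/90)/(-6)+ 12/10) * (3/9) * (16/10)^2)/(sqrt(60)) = 917156 * sqrt(15)/50625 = 70.17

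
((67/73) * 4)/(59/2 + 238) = 536/39055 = 0.01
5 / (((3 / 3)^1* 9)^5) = 5 / 59049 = 0.00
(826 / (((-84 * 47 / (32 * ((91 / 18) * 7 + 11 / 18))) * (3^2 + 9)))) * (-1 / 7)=1888 / 987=1.91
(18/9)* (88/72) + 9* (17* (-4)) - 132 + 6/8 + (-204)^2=1471507/36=40875.19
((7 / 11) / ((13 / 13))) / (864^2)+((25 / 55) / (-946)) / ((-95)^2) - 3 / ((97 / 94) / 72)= -209.32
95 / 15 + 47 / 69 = 484 / 69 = 7.01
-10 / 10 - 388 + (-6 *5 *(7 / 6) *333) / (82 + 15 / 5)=-8944 / 17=-526.12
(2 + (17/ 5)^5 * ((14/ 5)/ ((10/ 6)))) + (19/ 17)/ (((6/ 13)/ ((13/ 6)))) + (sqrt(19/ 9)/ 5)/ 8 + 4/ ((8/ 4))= sqrt(19)/ 120 + 36938113703/ 47812500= 772.60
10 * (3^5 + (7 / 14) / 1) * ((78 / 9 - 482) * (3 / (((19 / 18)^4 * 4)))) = -90743878800 / 130321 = -696310.49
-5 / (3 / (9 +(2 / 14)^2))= -2210 / 147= -15.03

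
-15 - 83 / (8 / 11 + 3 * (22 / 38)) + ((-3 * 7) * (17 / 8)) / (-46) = -9042641 / 189520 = -47.71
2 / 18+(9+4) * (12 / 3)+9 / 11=5240 / 99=52.93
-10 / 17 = -0.59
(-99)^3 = -970299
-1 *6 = -6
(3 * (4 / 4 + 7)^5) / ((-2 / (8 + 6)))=-688128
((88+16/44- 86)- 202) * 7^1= -15372/11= -1397.45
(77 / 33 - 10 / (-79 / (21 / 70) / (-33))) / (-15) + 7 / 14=3043 / 7110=0.43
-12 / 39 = -4 / 13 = -0.31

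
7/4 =1.75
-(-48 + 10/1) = 38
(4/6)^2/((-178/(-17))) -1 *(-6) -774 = -615134/801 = -767.96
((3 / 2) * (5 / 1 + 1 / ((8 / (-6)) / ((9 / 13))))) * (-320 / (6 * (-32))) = 1165 / 104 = 11.20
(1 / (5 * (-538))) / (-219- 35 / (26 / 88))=13 / 11801030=0.00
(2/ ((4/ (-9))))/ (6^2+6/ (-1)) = -3/ 20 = -0.15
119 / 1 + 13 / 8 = 965 / 8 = 120.62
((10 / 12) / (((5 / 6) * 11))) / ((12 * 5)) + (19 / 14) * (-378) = -338579 / 660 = -513.00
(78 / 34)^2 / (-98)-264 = -7478529 / 28322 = -264.05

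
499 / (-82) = -499 / 82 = -6.09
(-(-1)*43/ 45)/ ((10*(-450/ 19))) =-817/ 202500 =-0.00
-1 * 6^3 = -216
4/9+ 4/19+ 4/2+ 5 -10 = -401/171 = -2.35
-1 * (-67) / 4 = 67 / 4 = 16.75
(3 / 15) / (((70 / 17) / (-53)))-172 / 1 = -61101 / 350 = -174.57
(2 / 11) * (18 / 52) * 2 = 18 / 143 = 0.13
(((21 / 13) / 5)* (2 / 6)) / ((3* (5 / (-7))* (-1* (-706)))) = -49 / 688350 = -0.00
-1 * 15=-15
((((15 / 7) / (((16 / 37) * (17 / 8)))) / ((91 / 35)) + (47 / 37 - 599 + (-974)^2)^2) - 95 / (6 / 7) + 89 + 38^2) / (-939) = -5710884840831760678 / 5965963731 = -957244310.95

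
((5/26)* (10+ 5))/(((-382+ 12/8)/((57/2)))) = -4275/19786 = -0.22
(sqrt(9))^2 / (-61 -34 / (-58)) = -87 / 584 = -0.15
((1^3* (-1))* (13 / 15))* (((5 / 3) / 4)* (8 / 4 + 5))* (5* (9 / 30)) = -91 / 24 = -3.79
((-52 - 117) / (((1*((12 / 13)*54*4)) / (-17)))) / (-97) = -37349 / 251424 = -0.15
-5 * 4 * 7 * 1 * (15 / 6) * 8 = -2800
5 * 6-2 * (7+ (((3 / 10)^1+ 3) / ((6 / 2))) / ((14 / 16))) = 13.49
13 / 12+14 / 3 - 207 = -805 / 4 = -201.25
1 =1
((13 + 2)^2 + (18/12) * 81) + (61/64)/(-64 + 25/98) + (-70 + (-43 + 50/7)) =336717365/1399328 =240.63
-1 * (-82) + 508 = 590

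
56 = 56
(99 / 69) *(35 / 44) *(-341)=-35805 / 92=-389.18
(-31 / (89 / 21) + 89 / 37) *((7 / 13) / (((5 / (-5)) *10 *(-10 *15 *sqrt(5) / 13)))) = -56581 *sqrt(5) / 12348750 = -0.01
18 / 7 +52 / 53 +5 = 3173 / 371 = 8.55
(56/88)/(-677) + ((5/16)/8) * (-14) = -261093/476608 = -0.55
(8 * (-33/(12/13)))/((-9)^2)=-286/81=-3.53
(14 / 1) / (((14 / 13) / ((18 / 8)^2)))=1053 / 16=65.81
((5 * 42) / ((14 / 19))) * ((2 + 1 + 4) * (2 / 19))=210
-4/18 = -2/9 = -0.22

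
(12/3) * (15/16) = 15/4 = 3.75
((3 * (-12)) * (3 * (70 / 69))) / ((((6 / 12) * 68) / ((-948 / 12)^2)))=-7863660 / 391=-20111.66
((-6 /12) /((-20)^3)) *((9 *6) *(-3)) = -81 /8000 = -0.01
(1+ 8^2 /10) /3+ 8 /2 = 97 /15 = 6.47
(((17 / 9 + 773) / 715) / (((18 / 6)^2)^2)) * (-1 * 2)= -1268 / 47385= -0.03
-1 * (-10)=10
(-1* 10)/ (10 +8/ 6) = -15/ 17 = -0.88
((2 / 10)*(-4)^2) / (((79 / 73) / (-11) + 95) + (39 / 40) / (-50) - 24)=5139200 / 113836683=0.05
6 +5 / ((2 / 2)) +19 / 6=85 / 6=14.17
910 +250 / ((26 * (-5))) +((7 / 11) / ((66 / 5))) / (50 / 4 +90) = 175693906 / 193479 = 908.08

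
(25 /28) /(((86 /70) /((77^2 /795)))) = 148225 /27348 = 5.42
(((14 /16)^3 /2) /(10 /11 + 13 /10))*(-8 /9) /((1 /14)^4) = -45294865 /8748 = -5177.74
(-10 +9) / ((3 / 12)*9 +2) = -0.24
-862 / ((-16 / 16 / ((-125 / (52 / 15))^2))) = 1515234375 / 1352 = 1120735.48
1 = 1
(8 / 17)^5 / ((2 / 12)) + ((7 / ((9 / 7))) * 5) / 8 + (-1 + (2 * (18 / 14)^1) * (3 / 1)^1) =10.26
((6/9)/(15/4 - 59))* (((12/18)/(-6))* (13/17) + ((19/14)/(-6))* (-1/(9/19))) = -10090/2130219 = -0.00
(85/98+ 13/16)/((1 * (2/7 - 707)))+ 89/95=16395527/17545360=0.93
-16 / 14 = -8 / 7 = -1.14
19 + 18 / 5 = 113 / 5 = 22.60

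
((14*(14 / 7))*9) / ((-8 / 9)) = -567 / 2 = -283.50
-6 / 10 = -3 / 5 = -0.60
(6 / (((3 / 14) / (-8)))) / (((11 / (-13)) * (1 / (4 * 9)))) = 104832 / 11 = 9530.18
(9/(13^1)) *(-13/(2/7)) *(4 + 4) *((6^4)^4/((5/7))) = -995287575350476.80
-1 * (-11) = 11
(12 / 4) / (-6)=-1 / 2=-0.50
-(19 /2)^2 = -361 /4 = -90.25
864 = 864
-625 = -625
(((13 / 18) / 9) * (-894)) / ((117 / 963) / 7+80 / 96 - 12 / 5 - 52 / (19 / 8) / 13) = 275654470 / 12424383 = 22.19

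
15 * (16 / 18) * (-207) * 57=-157320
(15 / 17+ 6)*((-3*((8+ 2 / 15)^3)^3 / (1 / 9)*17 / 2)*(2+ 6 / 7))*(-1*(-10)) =-311344945575616169984 / 44296875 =-7028598418638.25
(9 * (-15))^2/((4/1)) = 18225/4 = 4556.25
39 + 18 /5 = 213 /5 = 42.60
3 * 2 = 6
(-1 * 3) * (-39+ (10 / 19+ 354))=-17985 / 19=-946.58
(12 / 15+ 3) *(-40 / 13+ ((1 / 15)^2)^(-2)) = 2500723 / 13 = 192363.31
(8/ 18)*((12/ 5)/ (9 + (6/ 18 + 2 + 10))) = 1/ 20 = 0.05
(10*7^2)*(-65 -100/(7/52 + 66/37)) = -211834350/3691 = -57392.13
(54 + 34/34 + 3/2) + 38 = 189/2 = 94.50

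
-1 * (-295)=295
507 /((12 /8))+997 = 1335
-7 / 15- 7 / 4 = -133 / 60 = -2.22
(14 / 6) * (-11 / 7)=-11 / 3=-3.67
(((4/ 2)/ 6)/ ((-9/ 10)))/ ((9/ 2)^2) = -40/ 2187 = -0.02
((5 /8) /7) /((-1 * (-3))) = 5 /168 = 0.03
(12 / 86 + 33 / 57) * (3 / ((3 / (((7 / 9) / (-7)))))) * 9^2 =-6.47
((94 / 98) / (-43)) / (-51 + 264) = -47 / 448791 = -0.00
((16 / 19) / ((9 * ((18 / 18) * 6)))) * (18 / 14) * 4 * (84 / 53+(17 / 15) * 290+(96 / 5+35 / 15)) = 28.21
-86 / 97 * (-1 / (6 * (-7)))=-43 / 2037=-0.02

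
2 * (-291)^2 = 169362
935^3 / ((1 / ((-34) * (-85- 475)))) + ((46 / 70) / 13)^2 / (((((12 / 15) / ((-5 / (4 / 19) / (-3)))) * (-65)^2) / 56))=466728676030617010051 / 29989050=15563303140000.00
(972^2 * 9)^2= 72301961339136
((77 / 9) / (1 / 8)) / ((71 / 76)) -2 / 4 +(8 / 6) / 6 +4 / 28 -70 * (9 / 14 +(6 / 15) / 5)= 1007747 / 44730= 22.53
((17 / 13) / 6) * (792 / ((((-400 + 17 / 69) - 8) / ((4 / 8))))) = -4554 / 21515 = -0.21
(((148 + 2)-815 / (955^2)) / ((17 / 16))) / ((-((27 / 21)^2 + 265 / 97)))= -1040358960088 / 32314322585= -32.19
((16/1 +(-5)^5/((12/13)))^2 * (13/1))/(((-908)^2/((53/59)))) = 1126396139921/7004646144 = 160.81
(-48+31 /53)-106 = -8131 /53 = -153.42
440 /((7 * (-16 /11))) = -43.21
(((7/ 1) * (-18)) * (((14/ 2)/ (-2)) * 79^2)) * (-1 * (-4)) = 11009124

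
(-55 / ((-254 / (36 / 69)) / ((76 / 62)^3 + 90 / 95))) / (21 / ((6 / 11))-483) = -1042011960 / 1469846560301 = -0.00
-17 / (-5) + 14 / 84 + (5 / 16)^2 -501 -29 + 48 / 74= -74689613 / 142080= -525.69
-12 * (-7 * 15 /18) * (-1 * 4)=-280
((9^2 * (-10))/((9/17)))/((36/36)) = -1530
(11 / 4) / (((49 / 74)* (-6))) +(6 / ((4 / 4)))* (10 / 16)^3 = 29077 / 37632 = 0.77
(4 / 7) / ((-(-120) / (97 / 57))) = 97 / 11970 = 0.01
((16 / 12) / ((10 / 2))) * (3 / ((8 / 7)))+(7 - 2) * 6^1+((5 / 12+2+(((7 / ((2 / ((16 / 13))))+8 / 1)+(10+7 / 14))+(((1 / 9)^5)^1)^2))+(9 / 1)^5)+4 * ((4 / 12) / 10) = 10716502845450715 / 181312788852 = 59105.06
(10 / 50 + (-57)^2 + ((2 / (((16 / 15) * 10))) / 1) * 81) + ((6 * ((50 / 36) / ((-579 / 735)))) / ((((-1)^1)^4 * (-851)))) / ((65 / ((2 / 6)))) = 5018390270081 / 1537314480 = 3264.39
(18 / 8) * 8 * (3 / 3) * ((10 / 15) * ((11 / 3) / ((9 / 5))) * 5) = 1100 / 9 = 122.22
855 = 855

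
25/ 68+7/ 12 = 97/ 102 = 0.95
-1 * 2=-2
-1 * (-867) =867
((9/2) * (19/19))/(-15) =-3/10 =-0.30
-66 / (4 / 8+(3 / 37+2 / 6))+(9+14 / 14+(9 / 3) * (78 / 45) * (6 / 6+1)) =-52554 / 1015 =-51.78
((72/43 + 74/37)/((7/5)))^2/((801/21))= 624100/3455781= 0.18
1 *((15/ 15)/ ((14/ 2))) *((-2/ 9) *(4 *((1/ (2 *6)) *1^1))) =-2/ 189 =-0.01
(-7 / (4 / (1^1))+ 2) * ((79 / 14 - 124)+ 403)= 3985 / 56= 71.16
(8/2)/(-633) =-4/633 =-0.01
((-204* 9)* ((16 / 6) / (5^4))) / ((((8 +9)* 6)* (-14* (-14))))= -12 / 30625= -0.00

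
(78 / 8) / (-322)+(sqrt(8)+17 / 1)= 2 *sqrt(2)+21857 / 1288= 19.80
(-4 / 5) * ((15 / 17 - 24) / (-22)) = -786 / 935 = -0.84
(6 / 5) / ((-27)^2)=2 / 1215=0.00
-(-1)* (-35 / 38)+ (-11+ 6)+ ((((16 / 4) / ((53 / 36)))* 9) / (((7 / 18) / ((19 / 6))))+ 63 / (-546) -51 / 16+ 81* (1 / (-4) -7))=-582603171 / 1466192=-397.36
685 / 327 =2.09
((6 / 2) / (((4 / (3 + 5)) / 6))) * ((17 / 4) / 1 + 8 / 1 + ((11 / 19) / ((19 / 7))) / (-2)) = 157815 / 361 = 437.16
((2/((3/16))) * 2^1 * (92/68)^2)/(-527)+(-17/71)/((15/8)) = -0.20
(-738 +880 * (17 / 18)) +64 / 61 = 51694 / 549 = 94.16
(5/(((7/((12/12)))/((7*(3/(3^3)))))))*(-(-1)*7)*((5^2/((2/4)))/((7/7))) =1750/9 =194.44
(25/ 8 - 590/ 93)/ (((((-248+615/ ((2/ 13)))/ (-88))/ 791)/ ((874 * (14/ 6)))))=254984719220/ 2092221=121872.75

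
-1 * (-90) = 90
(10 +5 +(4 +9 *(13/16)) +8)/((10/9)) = 4941/160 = 30.88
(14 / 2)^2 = 49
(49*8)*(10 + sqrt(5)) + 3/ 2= 392*sqrt(5) + 7843/ 2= 4798.04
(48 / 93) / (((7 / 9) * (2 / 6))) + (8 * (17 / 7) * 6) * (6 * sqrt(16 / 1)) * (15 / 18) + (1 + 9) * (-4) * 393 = -13386.58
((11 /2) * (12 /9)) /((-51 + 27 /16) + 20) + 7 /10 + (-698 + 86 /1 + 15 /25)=-8596069 /14070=-610.95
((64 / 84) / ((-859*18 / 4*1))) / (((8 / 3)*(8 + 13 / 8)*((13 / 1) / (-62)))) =1984 / 54171117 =0.00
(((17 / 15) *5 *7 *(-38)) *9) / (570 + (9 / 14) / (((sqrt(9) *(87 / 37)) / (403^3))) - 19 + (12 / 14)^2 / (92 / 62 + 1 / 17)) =-3482763004 / 1531450944459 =-0.00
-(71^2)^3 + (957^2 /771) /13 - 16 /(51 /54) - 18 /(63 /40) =-50929982755977798 /397579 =-128100283858.00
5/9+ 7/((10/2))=88/45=1.96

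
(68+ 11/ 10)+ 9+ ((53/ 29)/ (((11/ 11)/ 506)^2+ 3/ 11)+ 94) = 3620794641/ 20250410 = 178.80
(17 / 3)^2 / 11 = 289 / 99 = 2.92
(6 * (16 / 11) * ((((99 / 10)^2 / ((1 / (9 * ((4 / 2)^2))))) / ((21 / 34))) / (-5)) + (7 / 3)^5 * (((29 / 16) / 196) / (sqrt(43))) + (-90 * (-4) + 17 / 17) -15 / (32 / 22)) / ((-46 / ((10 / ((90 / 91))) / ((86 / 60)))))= 1750906651 / 1186800 -4525885 * sqrt(43) / 1984139712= 1475.30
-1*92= -92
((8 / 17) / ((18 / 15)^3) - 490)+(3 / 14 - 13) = -3229151 / 6426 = -502.51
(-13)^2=169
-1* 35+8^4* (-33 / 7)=-135413 / 7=-19344.71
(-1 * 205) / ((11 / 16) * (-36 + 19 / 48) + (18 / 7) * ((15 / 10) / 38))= 20939520 / 2489899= 8.41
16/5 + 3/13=223/65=3.43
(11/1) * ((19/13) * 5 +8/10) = 5797/65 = 89.18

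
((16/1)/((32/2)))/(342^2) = 1/116964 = 0.00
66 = 66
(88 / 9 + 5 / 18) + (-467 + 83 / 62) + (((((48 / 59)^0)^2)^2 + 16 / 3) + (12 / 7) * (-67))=-1101745 / 1953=-564.13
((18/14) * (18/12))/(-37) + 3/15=383/2590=0.15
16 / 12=4 / 3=1.33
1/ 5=0.20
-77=-77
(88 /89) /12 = 22 /267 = 0.08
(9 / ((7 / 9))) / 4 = 81 / 28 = 2.89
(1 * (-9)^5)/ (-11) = 5368.09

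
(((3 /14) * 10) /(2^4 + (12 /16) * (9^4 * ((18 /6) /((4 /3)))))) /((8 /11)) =330 /1241821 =0.00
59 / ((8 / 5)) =36.88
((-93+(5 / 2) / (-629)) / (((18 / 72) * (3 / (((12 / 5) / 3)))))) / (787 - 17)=-467996 / 3632475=-0.13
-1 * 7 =-7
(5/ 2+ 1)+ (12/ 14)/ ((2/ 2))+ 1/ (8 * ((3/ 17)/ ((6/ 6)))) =851/ 168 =5.07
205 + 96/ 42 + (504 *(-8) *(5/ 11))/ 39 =160453/ 1001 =160.29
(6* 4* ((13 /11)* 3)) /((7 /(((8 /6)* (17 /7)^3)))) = 6131424 /26411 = 232.15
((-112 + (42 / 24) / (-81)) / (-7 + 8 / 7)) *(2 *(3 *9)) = 254065 / 246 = 1032.78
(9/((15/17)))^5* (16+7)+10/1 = 7935612023/3125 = 2539395.85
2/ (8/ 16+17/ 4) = 8/ 19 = 0.42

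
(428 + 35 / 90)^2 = 59459521 / 324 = 183517.04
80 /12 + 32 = 116 /3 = 38.67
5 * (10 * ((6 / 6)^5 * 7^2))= 2450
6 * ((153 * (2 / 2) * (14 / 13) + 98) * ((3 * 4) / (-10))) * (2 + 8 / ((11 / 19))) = -21397824 / 715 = -29927.03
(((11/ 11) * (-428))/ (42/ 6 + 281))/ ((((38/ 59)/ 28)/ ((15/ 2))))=-220955/ 456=-484.55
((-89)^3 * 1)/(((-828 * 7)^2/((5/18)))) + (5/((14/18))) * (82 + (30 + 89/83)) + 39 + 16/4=38639775629737/50188862304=769.89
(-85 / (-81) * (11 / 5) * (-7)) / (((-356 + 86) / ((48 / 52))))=2618 / 47385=0.06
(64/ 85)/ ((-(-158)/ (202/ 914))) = 3232/ 3068755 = 0.00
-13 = -13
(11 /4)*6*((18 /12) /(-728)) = -99 /2912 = -0.03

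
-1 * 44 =-44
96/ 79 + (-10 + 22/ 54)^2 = 93.23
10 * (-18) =-180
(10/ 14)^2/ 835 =0.00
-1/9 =-0.11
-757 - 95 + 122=-730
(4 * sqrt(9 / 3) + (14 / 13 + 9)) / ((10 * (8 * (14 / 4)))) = sqrt(3) / 70 + 131 / 3640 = 0.06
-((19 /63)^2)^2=-130321 /15752961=-0.01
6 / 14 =3 / 7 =0.43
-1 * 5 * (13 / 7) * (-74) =4810 / 7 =687.14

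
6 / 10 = 3 / 5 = 0.60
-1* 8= -8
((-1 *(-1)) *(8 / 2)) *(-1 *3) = -12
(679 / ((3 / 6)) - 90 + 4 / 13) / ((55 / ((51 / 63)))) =93432 / 5005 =18.67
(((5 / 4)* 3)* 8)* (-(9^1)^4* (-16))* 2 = 6298560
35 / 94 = 0.37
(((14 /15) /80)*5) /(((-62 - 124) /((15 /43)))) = -7 /63984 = -0.00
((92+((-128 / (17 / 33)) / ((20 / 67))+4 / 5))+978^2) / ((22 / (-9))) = -365572242 / 935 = -390986.36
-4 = -4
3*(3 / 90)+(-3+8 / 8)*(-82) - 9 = 1551 / 10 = 155.10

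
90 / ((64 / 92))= 129.38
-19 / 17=-1.12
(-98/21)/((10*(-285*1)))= 7/4275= 0.00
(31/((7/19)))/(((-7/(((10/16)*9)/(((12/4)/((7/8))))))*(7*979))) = -8835/3070144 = -0.00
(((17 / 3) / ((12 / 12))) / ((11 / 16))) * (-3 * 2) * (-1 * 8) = 4352 / 11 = 395.64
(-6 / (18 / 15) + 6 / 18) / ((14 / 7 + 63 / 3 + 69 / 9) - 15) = -14 / 47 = -0.30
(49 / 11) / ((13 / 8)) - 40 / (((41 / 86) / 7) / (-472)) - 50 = 1625026602 / 5863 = 277166.40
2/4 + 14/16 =11/8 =1.38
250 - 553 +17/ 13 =-3922/ 13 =-301.69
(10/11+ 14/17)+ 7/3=2281/561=4.07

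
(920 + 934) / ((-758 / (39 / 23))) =-36153 / 8717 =-4.15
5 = 5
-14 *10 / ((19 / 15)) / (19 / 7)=-14700 / 361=-40.72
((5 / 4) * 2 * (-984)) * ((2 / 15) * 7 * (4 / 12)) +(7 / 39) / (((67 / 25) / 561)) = -1901641 / 2613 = -727.76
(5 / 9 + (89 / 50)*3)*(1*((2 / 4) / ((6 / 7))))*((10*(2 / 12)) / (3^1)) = 18571 / 9720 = 1.91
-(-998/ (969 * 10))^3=124251499/ 113731651125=0.00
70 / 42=5 / 3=1.67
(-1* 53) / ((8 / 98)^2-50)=127253 / 120034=1.06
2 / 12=1 / 6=0.17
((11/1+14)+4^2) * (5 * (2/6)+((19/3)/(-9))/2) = 2911/54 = 53.91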